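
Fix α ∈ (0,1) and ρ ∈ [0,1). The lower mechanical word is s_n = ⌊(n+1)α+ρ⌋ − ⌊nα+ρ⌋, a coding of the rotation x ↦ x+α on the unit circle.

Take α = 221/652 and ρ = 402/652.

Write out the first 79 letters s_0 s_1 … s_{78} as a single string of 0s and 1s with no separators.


0100100101001001001001001001001001001001001001001001001001001001001010010010010

n=0: ⌊(1·221+402)/652⌋ − ⌊(0·221+402)/652⌋ = ⌊623/652⌋ − ⌊402/652⌋ = 0 − 0 = 0
n=1: ⌊(2·221+402)/652⌋ − ⌊(1·221+402)/652⌋ = ⌊844/652⌋ − ⌊623/652⌋ = 1 − 0 = 1
n=2: ⌊(3·221+402)/652⌋ − ⌊(2·221+402)/652⌋ = ⌊1065/652⌋ − ⌊844/652⌋ = 1 − 1 = 0
n=3: ⌊(4·221+402)/652⌋ − ⌊(3·221+402)/652⌋ = ⌊1286/652⌋ − ⌊1065/652⌋ = 1 − 1 = 0
n=4: ⌊(5·221+402)/652⌋ − ⌊(4·221+402)/652⌋ = ⌊1507/652⌋ − ⌊1286/652⌋ = 2 − 1 = 1
n=5: ⌊(6·221+402)/652⌋ − ⌊(5·221+402)/652⌋ = ⌊1728/652⌋ − ⌊1507/652⌋ = 2 − 2 = 0
n=6: ⌊(7·221+402)/652⌋ − ⌊(6·221+402)/652⌋ = ⌊1949/652⌋ − ⌊1728/652⌋ = 2 − 2 = 0
n=7: ⌊(8·221+402)/652⌋ − ⌊(7·221+402)/652⌋ = ⌊2170/652⌋ − ⌊1949/652⌋ = 3 − 2 = 1
n=8: ⌊(9·221+402)/652⌋ − ⌊(8·221+402)/652⌋ = ⌊2391/652⌋ − ⌊2170/652⌋ = 3 − 3 = 0
n=9: ⌊(10·221+402)/652⌋ − ⌊(9·221+402)/652⌋ = ⌊2612/652⌋ − ⌊2391/652⌋ = 4 − 3 = 1
n=10: ⌊(11·221+402)/652⌋ − ⌊(10·221+402)/652⌋ = ⌊2833/652⌋ − ⌊2612/652⌋ = 4 − 4 = 0
n=11: ⌊(12·221+402)/652⌋ − ⌊(11·221+402)/652⌋ = ⌊3054/652⌋ − ⌊2833/652⌋ = 4 − 4 = 0
n=12: ⌊(13·221+402)/652⌋ − ⌊(12·221+402)/652⌋ = ⌊3275/652⌋ − ⌊3054/652⌋ = 5 − 4 = 1
n=13: ⌊(14·221+402)/652⌋ − ⌊(13·221+402)/652⌋ = ⌊3496/652⌋ − ⌊3275/652⌋ = 5 − 5 = 0
n=14: ⌊(15·221+402)/652⌋ − ⌊(14·221+402)/652⌋ = ⌊3717/652⌋ − ⌊3496/652⌋ = 5 − 5 = 0
n=15: ⌊(16·221+402)/652⌋ − ⌊(15·221+402)/652⌋ = ⌊3938/652⌋ − ⌊3717/652⌋ = 6 − 5 = 1
n=16: ⌊(17·221+402)/652⌋ − ⌊(16·221+402)/652⌋ = ⌊4159/652⌋ − ⌊3938/652⌋ = 6 − 6 = 0
n=17: ⌊(18·221+402)/652⌋ − ⌊(17·221+402)/652⌋ = ⌊4380/652⌋ − ⌊4159/652⌋ = 6 − 6 = 0
n=18: ⌊(19·221+402)/652⌋ − ⌊(18·221+402)/652⌋ = ⌊4601/652⌋ − ⌊4380/652⌋ = 7 − 6 = 1
n=19: ⌊(20·221+402)/652⌋ − ⌊(19·221+402)/652⌋ = ⌊4822/652⌋ − ⌊4601/652⌋ = 7 − 7 = 0
n=20: ⌊(21·221+402)/652⌋ − ⌊(20·221+402)/652⌋ = ⌊5043/652⌋ − ⌊4822/652⌋ = 7 − 7 = 0
n=21: ⌊(22·221+402)/652⌋ − ⌊(21·221+402)/652⌋ = ⌊5264/652⌋ − ⌊5043/652⌋ = 8 − 7 = 1
n=22: ⌊(23·221+402)/652⌋ − ⌊(22·221+402)/652⌋ = ⌊5485/652⌋ − ⌊5264/652⌋ = 8 − 8 = 0
n=23: ⌊(24·221+402)/652⌋ − ⌊(23·221+402)/652⌋ = ⌊5706/652⌋ − ⌊5485/652⌋ = 8 − 8 = 0
n=24: ⌊(25·221+402)/652⌋ − ⌊(24·221+402)/652⌋ = ⌊5927/652⌋ − ⌊5706/652⌋ = 9 − 8 = 1
n=25: ⌊(26·221+402)/652⌋ − ⌊(25·221+402)/652⌋ = ⌊6148/652⌋ − ⌊5927/652⌋ = 9 − 9 = 0
n=26: ⌊(27·221+402)/652⌋ − ⌊(26·221+402)/652⌋ = ⌊6369/652⌋ − ⌊6148/652⌋ = 9 − 9 = 0
n=27: ⌊(28·221+402)/652⌋ − ⌊(27·221+402)/652⌋ = ⌊6590/652⌋ − ⌊6369/652⌋ = 10 − 9 = 1
n=28: ⌊(29·221+402)/652⌋ − ⌊(28·221+402)/652⌋ = ⌊6811/652⌋ − ⌊6590/652⌋ = 10 − 10 = 0
n=29: ⌊(30·221+402)/652⌋ − ⌊(29·221+402)/652⌋ = ⌊7032/652⌋ − ⌊6811/652⌋ = 10 − 10 = 0
n=30: ⌊(31·221+402)/652⌋ − ⌊(30·221+402)/652⌋ = ⌊7253/652⌋ − ⌊7032/652⌋ = 11 − 10 = 1
n=31: ⌊(32·221+402)/652⌋ − ⌊(31·221+402)/652⌋ = ⌊7474/652⌋ − ⌊7253/652⌋ = 11 − 11 = 0
n=32: ⌊(33·221+402)/652⌋ − ⌊(32·221+402)/652⌋ = ⌊7695/652⌋ − ⌊7474/652⌋ = 11 − 11 = 0
n=33: ⌊(34·221+402)/652⌋ − ⌊(33·221+402)/652⌋ = ⌊7916/652⌋ − ⌊7695/652⌋ = 12 − 11 = 1
n=34: ⌊(35·221+402)/652⌋ − ⌊(34·221+402)/652⌋ = ⌊8137/652⌋ − ⌊7916/652⌋ = 12 − 12 = 0
n=35: ⌊(36·221+402)/652⌋ − ⌊(35·221+402)/652⌋ = ⌊8358/652⌋ − ⌊8137/652⌋ = 12 − 12 = 0
n=36: ⌊(37·221+402)/652⌋ − ⌊(36·221+402)/652⌋ = ⌊8579/652⌋ − ⌊8358/652⌋ = 13 − 12 = 1
n=37: ⌊(38·221+402)/652⌋ − ⌊(37·221+402)/652⌋ = ⌊8800/652⌋ − ⌊8579/652⌋ = 13 − 13 = 0
n=38: ⌊(39·221+402)/652⌋ − ⌊(38·221+402)/652⌋ = ⌊9021/652⌋ − ⌊8800/652⌋ = 13 − 13 = 0
n=39: ⌊(40·221+402)/652⌋ − ⌊(39·221+402)/652⌋ = ⌊9242/652⌋ − ⌊9021/652⌋ = 14 − 13 = 1
n=40: ⌊(41·221+402)/652⌋ − ⌊(40·221+402)/652⌋ = ⌊9463/652⌋ − ⌊9242/652⌋ = 14 − 14 = 0
n=41: ⌊(42·221+402)/652⌋ − ⌊(41·221+402)/652⌋ = ⌊9684/652⌋ − ⌊9463/652⌋ = 14 − 14 = 0
n=42: ⌊(43·221+402)/652⌋ − ⌊(42·221+402)/652⌋ = ⌊9905/652⌋ − ⌊9684/652⌋ = 15 − 14 = 1
n=43: ⌊(44·221+402)/652⌋ − ⌊(43·221+402)/652⌋ = ⌊10126/652⌋ − ⌊9905/652⌋ = 15 − 15 = 0
n=44: ⌊(45·221+402)/652⌋ − ⌊(44·221+402)/652⌋ = ⌊10347/652⌋ − ⌊10126/652⌋ = 15 − 15 = 0
n=45: ⌊(46·221+402)/652⌋ − ⌊(45·221+402)/652⌋ = ⌊10568/652⌋ − ⌊10347/652⌋ = 16 − 15 = 1
n=46: ⌊(47·221+402)/652⌋ − ⌊(46·221+402)/652⌋ = ⌊10789/652⌋ − ⌊10568/652⌋ = 16 − 16 = 0
n=47: ⌊(48·221+402)/652⌋ − ⌊(47·221+402)/652⌋ = ⌊11010/652⌋ − ⌊10789/652⌋ = 16 − 16 = 0
n=48: ⌊(49·221+402)/652⌋ − ⌊(48·221+402)/652⌋ = ⌊11231/652⌋ − ⌊11010/652⌋ = 17 − 16 = 1
n=49: ⌊(50·221+402)/652⌋ − ⌊(49·221+402)/652⌋ = ⌊11452/652⌋ − ⌊11231/652⌋ = 17 − 17 = 0
n=50: ⌊(51·221+402)/652⌋ − ⌊(50·221+402)/652⌋ = ⌊11673/652⌋ − ⌊11452/652⌋ = 17 − 17 = 0
n=51: ⌊(52·221+402)/652⌋ − ⌊(51·221+402)/652⌋ = ⌊11894/652⌋ − ⌊11673/652⌋ = 18 − 17 = 1
n=52: ⌊(53·221+402)/652⌋ − ⌊(52·221+402)/652⌋ = ⌊12115/652⌋ − ⌊11894/652⌋ = 18 − 18 = 0
n=53: ⌊(54·221+402)/652⌋ − ⌊(53·221+402)/652⌋ = ⌊12336/652⌋ − ⌊12115/652⌋ = 18 − 18 = 0
n=54: ⌊(55·221+402)/652⌋ − ⌊(54·221+402)/652⌋ = ⌊12557/652⌋ − ⌊12336/652⌋ = 19 − 18 = 1
n=55: ⌊(56·221+402)/652⌋ − ⌊(55·221+402)/652⌋ = ⌊12778/652⌋ − ⌊12557/652⌋ = 19 − 19 = 0
n=56: ⌊(57·221+402)/652⌋ − ⌊(56·221+402)/652⌋ = ⌊12999/652⌋ − ⌊12778/652⌋ = 19 − 19 = 0
n=57: ⌊(58·221+402)/652⌋ − ⌊(57·221+402)/652⌋ = ⌊13220/652⌋ − ⌊12999/652⌋ = 20 − 19 = 1
n=58: ⌊(59·221+402)/652⌋ − ⌊(58·221+402)/652⌋ = ⌊13441/652⌋ − ⌊13220/652⌋ = 20 − 20 = 0
n=59: ⌊(60·221+402)/652⌋ − ⌊(59·221+402)/652⌋ = ⌊13662/652⌋ − ⌊13441/652⌋ = 20 − 20 = 0
n=60: ⌊(61·221+402)/652⌋ − ⌊(60·221+402)/652⌋ = ⌊13883/652⌋ − ⌊13662/652⌋ = 21 − 20 = 1
n=61: ⌊(62·221+402)/652⌋ − ⌊(61·221+402)/652⌋ = ⌊14104/652⌋ − ⌊13883/652⌋ = 21 − 21 = 0
n=62: ⌊(63·221+402)/652⌋ − ⌊(62·221+402)/652⌋ = ⌊14325/652⌋ − ⌊14104/652⌋ = 21 − 21 = 0
n=63: ⌊(64·221+402)/652⌋ − ⌊(63·221+402)/652⌋ = ⌊14546/652⌋ − ⌊14325/652⌋ = 22 − 21 = 1
n=64: ⌊(65·221+402)/652⌋ − ⌊(64·221+402)/652⌋ = ⌊14767/652⌋ − ⌊14546/652⌋ = 22 − 22 = 0
n=65: ⌊(66·221+402)/652⌋ − ⌊(65·221+402)/652⌋ = ⌊14988/652⌋ − ⌊14767/652⌋ = 22 − 22 = 0
n=66: ⌊(67·221+402)/652⌋ − ⌊(66·221+402)/652⌋ = ⌊15209/652⌋ − ⌊14988/652⌋ = 23 − 22 = 1
n=67: ⌊(68·221+402)/652⌋ − ⌊(67·221+402)/652⌋ = ⌊15430/652⌋ − ⌊15209/652⌋ = 23 − 23 = 0
n=68: ⌊(69·221+402)/652⌋ − ⌊(68·221+402)/652⌋ = ⌊15651/652⌋ − ⌊15430/652⌋ = 24 − 23 = 1
n=69: ⌊(70·221+402)/652⌋ − ⌊(69·221+402)/652⌋ = ⌊15872/652⌋ − ⌊15651/652⌋ = 24 − 24 = 0
n=70: ⌊(71·221+402)/652⌋ − ⌊(70·221+402)/652⌋ = ⌊16093/652⌋ − ⌊15872/652⌋ = 24 − 24 = 0
n=71: ⌊(72·221+402)/652⌋ − ⌊(71·221+402)/652⌋ = ⌊16314/652⌋ − ⌊16093/652⌋ = 25 − 24 = 1
n=72: ⌊(73·221+402)/652⌋ − ⌊(72·221+402)/652⌋ = ⌊16535/652⌋ − ⌊16314/652⌋ = 25 − 25 = 0
n=73: ⌊(74·221+402)/652⌋ − ⌊(73·221+402)/652⌋ = ⌊16756/652⌋ − ⌊16535/652⌋ = 25 − 25 = 0
n=74: ⌊(75·221+402)/652⌋ − ⌊(74·221+402)/652⌋ = ⌊16977/652⌋ − ⌊16756/652⌋ = 26 − 25 = 1
n=75: ⌊(76·221+402)/652⌋ − ⌊(75·221+402)/652⌋ = ⌊17198/652⌋ − ⌊16977/652⌋ = 26 − 26 = 0
n=76: ⌊(77·221+402)/652⌋ − ⌊(76·221+402)/652⌋ = ⌊17419/652⌋ − ⌊17198/652⌋ = 26 − 26 = 0
n=77: ⌊(78·221+402)/652⌋ − ⌊(77·221+402)/652⌋ = ⌊17640/652⌋ − ⌊17419/652⌋ = 27 − 26 = 1
n=78: ⌊(79·221+402)/652⌋ − ⌊(78·221+402)/652⌋ = ⌊17861/652⌋ − ⌊17640/652⌋ = 27 − 27 = 0


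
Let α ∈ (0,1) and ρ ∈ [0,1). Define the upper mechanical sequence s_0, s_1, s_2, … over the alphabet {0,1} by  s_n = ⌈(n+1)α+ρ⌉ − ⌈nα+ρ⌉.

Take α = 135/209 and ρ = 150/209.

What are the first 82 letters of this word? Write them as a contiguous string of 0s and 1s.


1101011011011011010110110110110110101101101101101101011011011011010110110110110110

n=0: ⌈(1·135+150)/209⌉ − ⌈(0·135+150)/209⌉ = ⌈285/209⌉ − ⌈150/209⌉ = 2 − 1 = 1
n=1: ⌈(2·135+150)/209⌉ − ⌈(1·135+150)/209⌉ = ⌈420/209⌉ − ⌈285/209⌉ = 3 − 2 = 1
n=2: ⌈(3·135+150)/209⌉ − ⌈(2·135+150)/209⌉ = ⌈555/209⌉ − ⌈420/209⌉ = 3 − 3 = 0
n=3: ⌈(4·135+150)/209⌉ − ⌈(3·135+150)/209⌉ = ⌈690/209⌉ − ⌈555/209⌉ = 4 − 3 = 1
n=4: ⌈(5·135+150)/209⌉ − ⌈(4·135+150)/209⌉ = ⌈825/209⌉ − ⌈690/209⌉ = 4 − 4 = 0
n=5: ⌈(6·135+150)/209⌉ − ⌈(5·135+150)/209⌉ = ⌈960/209⌉ − ⌈825/209⌉ = 5 − 4 = 1
n=6: ⌈(7·135+150)/209⌉ − ⌈(6·135+150)/209⌉ = ⌈1095/209⌉ − ⌈960/209⌉ = 6 − 5 = 1
n=7: ⌈(8·135+150)/209⌉ − ⌈(7·135+150)/209⌉ = ⌈1230/209⌉ − ⌈1095/209⌉ = 6 − 6 = 0
n=8: ⌈(9·135+150)/209⌉ − ⌈(8·135+150)/209⌉ = ⌈1365/209⌉ − ⌈1230/209⌉ = 7 − 6 = 1
n=9: ⌈(10·135+150)/209⌉ − ⌈(9·135+150)/209⌉ = ⌈1500/209⌉ − ⌈1365/209⌉ = 8 − 7 = 1
n=10: ⌈(11·135+150)/209⌉ − ⌈(10·135+150)/209⌉ = ⌈1635/209⌉ − ⌈1500/209⌉ = 8 − 8 = 0
n=11: ⌈(12·135+150)/209⌉ − ⌈(11·135+150)/209⌉ = ⌈1770/209⌉ − ⌈1635/209⌉ = 9 − 8 = 1
n=12: ⌈(13·135+150)/209⌉ − ⌈(12·135+150)/209⌉ = ⌈1905/209⌉ − ⌈1770/209⌉ = 10 − 9 = 1
n=13: ⌈(14·135+150)/209⌉ − ⌈(13·135+150)/209⌉ = ⌈2040/209⌉ − ⌈1905/209⌉ = 10 − 10 = 0
n=14: ⌈(15·135+150)/209⌉ − ⌈(14·135+150)/209⌉ = ⌈2175/209⌉ − ⌈2040/209⌉ = 11 − 10 = 1
n=15: ⌈(16·135+150)/209⌉ − ⌈(15·135+150)/209⌉ = ⌈2310/209⌉ − ⌈2175/209⌉ = 12 − 11 = 1
n=16: ⌈(17·135+150)/209⌉ − ⌈(16·135+150)/209⌉ = ⌈2445/209⌉ − ⌈2310/209⌉ = 12 − 12 = 0
n=17: ⌈(18·135+150)/209⌉ − ⌈(17·135+150)/209⌉ = ⌈2580/209⌉ − ⌈2445/209⌉ = 13 − 12 = 1
n=18: ⌈(19·135+150)/209⌉ − ⌈(18·135+150)/209⌉ = ⌈2715/209⌉ − ⌈2580/209⌉ = 13 − 13 = 0
n=19: ⌈(20·135+150)/209⌉ − ⌈(19·135+150)/209⌉ = ⌈2850/209⌉ − ⌈2715/209⌉ = 14 − 13 = 1
n=20: ⌈(21·135+150)/209⌉ − ⌈(20·135+150)/209⌉ = ⌈2985/209⌉ − ⌈2850/209⌉ = 15 − 14 = 1
n=21: ⌈(22·135+150)/209⌉ − ⌈(21·135+150)/209⌉ = ⌈3120/209⌉ − ⌈2985/209⌉ = 15 − 15 = 0
n=22: ⌈(23·135+150)/209⌉ − ⌈(22·135+150)/209⌉ = ⌈3255/209⌉ − ⌈3120/209⌉ = 16 − 15 = 1
n=23: ⌈(24·135+150)/209⌉ − ⌈(23·135+150)/209⌉ = ⌈3390/209⌉ − ⌈3255/209⌉ = 17 − 16 = 1
n=24: ⌈(25·135+150)/209⌉ − ⌈(24·135+150)/209⌉ = ⌈3525/209⌉ − ⌈3390/209⌉ = 17 − 17 = 0
n=25: ⌈(26·135+150)/209⌉ − ⌈(25·135+150)/209⌉ = ⌈3660/209⌉ − ⌈3525/209⌉ = 18 − 17 = 1
n=26: ⌈(27·135+150)/209⌉ − ⌈(26·135+150)/209⌉ = ⌈3795/209⌉ − ⌈3660/209⌉ = 19 − 18 = 1
n=27: ⌈(28·135+150)/209⌉ − ⌈(27·135+150)/209⌉ = ⌈3930/209⌉ − ⌈3795/209⌉ = 19 − 19 = 0
n=28: ⌈(29·135+150)/209⌉ − ⌈(28·135+150)/209⌉ = ⌈4065/209⌉ − ⌈3930/209⌉ = 20 − 19 = 1
n=29: ⌈(30·135+150)/209⌉ − ⌈(29·135+150)/209⌉ = ⌈4200/209⌉ − ⌈4065/209⌉ = 21 − 20 = 1
n=30: ⌈(31·135+150)/209⌉ − ⌈(30·135+150)/209⌉ = ⌈4335/209⌉ − ⌈4200/209⌉ = 21 − 21 = 0
n=31: ⌈(32·135+150)/209⌉ − ⌈(31·135+150)/209⌉ = ⌈4470/209⌉ − ⌈4335/209⌉ = 22 − 21 = 1
n=32: ⌈(33·135+150)/209⌉ − ⌈(32·135+150)/209⌉ = ⌈4605/209⌉ − ⌈4470/209⌉ = 23 − 22 = 1
n=33: ⌈(34·135+150)/209⌉ − ⌈(33·135+150)/209⌉ = ⌈4740/209⌉ − ⌈4605/209⌉ = 23 − 23 = 0
n=34: ⌈(35·135+150)/209⌉ − ⌈(34·135+150)/209⌉ = ⌈4875/209⌉ − ⌈4740/209⌉ = 24 − 23 = 1
n=35: ⌈(36·135+150)/209⌉ − ⌈(35·135+150)/209⌉ = ⌈5010/209⌉ − ⌈4875/209⌉ = 24 − 24 = 0
n=36: ⌈(37·135+150)/209⌉ − ⌈(36·135+150)/209⌉ = ⌈5145/209⌉ − ⌈5010/209⌉ = 25 − 24 = 1
n=37: ⌈(38·135+150)/209⌉ − ⌈(37·135+150)/209⌉ = ⌈5280/209⌉ − ⌈5145/209⌉ = 26 − 25 = 1
n=38: ⌈(39·135+150)/209⌉ − ⌈(38·135+150)/209⌉ = ⌈5415/209⌉ − ⌈5280/209⌉ = 26 − 26 = 0
n=39: ⌈(40·135+150)/209⌉ − ⌈(39·135+150)/209⌉ = ⌈5550/209⌉ − ⌈5415/209⌉ = 27 − 26 = 1
n=40: ⌈(41·135+150)/209⌉ − ⌈(40·135+150)/209⌉ = ⌈5685/209⌉ − ⌈5550/209⌉ = 28 − 27 = 1
n=41: ⌈(42·135+150)/209⌉ − ⌈(41·135+150)/209⌉ = ⌈5820/209⌉ − ⌈5685/209⌉ = 28 − 28 = 0
n=42: ⌈(43·135+150)/209⌉ − ⌈(42·135+150)/209⌉ = ⌈5955/209⌉ − ⌈5820/209⌉ = 29 − 28 = 1
n=43: ⌈(44·135+150)/209⌉ − ⌈(43·135+150)/209⌉ = ⌈6090/209⌉ − ⌈5955/209⌉ = 30 − 29 = 1
n=44: ⌈(45·135+150)/209⌉ − ⌈(44·135+150)/209⌉ = ⌈6225/209⌉ − ⌈6090/209⌉ = 30 − 30 = 0
n=45: ⌈(46·135+150)/209⌉ − ⌈(45·135+150)/209⌉ = ⌈6360/209⌉ − ⌈6225/209⌉ = 31 − 30 = 1
n=46: ⌈(47·135+150)/209⌉ − ⌈(46·135+150)/209⌉ = ⌈6495/209⌉ − ⌈6360/209⌉ = 32 − 31 = 1
n=47: ⌈(48·135+150)/209⌉ − ⌈(47·135+150)/209⌉ = ⌈6630/209⌉ − ⌈6495/209⌉ = 32 − 32 = 0
n=48: ⌈(49·135+150)/209⌉ − ⌈(48·135+150)/209⌉ = ⌈6765/209⌉ − ⌈6630/209⌉ = 33 − 32 = 1
n=49: ⌈(50·135+150)/209⌉ − ⌈(49·135+150)/209⌉ = ⌈6900/209⌉ − ⌈6765/209⌉ = 34 − 33 = 1
n=50: ⌈(51·135+150)/209⌉ − ⌈(50·135+150)/209⌉ = ⌈7035/209⌉ − ⌈6900/209⌉ = 34 − 34 = 0
n=51: ⌈(52·135+150)/209⌉ − ⌈(51·135+150)/209⌉ = ⌈7170/209⌉ − ⌈7035/209⌉ = 35 − 34 = 1
n=52: ⌈(53·135+150)/209⌉ − ⌈(52·135+150)/209⌉ = ⌈7305/209⌉ − ⌈7170/209⌉ = 35 − 35 = 0
n=53: ⌈(54·135+150)/209⌉ − ⌈(53·135+150)/209⌉ = ⌈7440/209⌉ − ⌈7305/209⌉ = 36 − 35 = 1
n=54: ⌈(55·135+150)/209⌉ − ⌈(54·135+150)/209⌉ = ⌈7575/209⌉ − ⌈7440/209⌉ = 37 − 36 = 1
n=55: ⌈(56·135+150)/209⌉ − ⌈(55·135+150)/209⌉ = ⌈7710/209⌉ − ⌈7575/209⌉ = 37 − 37 = 0
n=56: ⌈(57·135+150)/209⌉ − ⌈(56·135+150)/209⌉ = ⌈7845/209⌉ − ⌈7710/209⌉ = 38 − 37 = 1
n=57: ⌈(58·135+150)/209⌉ − ⌈(57·135+150)/209⌉ = ⌈7980/209⌉ − ⌈7845/209⌉ = 39 − 38 = 1
n=58: ⌈(59·135+150)/209⌉ − ⌈(58·135+150)/209⌉ = ⌈8115/209⌉ − ⌈7980/209⌉ = 39 − 39 = 0
n=59: ⌈(60·135+150)/209⌉ − ⌈(59·135+150)/209⌉ = ⌈8250/209⌉ − ⌈8115/209⌉ = 40 − 39 = 1
n=60: ⌈(61·135+150)/209⌉ − ⌈(60·135+150)/209⌉ = ⌈8385/209⌉ − ⌈8250/209⌉ = 41 − 40 = 1
n=61: ⌈(62·135+150)/209⌉ − ⌈(61·135+150)/209⌉ = ⌈8520/209⌉ − ⌈8385/209⌉ = 41 − 41 = 0
n=62: ⌈(63·135+150)/209⌉ − ⌈(62·135+150)/209⌉ = ⌈8655/209⌉ − ⌈8520/209⌉ = 42 − 41 = 1
n=63: ⌈(64·135+150)/209⌉ − ⌈(63·135+150)/209⌉ = ⌈8790/209⌉ − ⌈8655/209⌉ = 43 − 42 = 1
n=64: ⌈(65·135+150)/209⌉ − ⌈(64·135+150)/209⌉ = ⌈8925/209⌉ − ⌈8790/209⌉ = 43 − 43 = 0
n=65: ⌈(66·135+150)/209⌉ − ⌈(65·135+150)/209⌉ = ⌈9060/209⌉ − ⌈8925/209⌉ = 44 − 43 = 1
n=66: ⌈(67·135+150)/209⌉ − ⌈(66·135+150)/209⌉ = ⌈9195/209⌉ − ⌈9060/209⌉ = 44 − 44 = 0
n=67: ⌈(68·135+150)/209⌉ − ⌈(67·135+150)/209⌉ = ⌈9330/209⌉ − ⌈9195/209⌉ = 45 − 44 = 1
n=68: ⌈(69·135+150)/209⌉ − ⌈(68·135+150)/209⌉ = ⌈9465/209⌉ − ⌈9330/209⌉ = 46 − 45 = 1
n=69: ⌈(70·135+150)/209⌉ − ⌈(69·135+150)/209⌉ = ⌈9600/209⌉ − ⌈9465/209⌉ = 46 − 46 = 0
n=70: ⌈(71·135+150)/209⌉ − ⌈(70·135+150)/209⌉ = ⌈9735/209⌉ − ⌈9600/209⌉ = 47 − 46 = 1
n=71: ⌈(72·135+150)/209⌉ − ⌈(71·135+150)/209⌉ = ⌈9870/209⌉ − ⌈9735/209⌉ = 48 − 47 = 1
n=72: ⌈(73·135+150)/209⌉ − ⌈(72·135+150)/209⌉ = ⌈10005/209⌉ − ⌈9870/209⌉ = 48 − 48 = 0
n=73: ⌈(74·135+150)/209⌉ − ⌈(73·135+150)/209⌉ = ⌈10140/209⌉ − ⌈10005/209⌉ = 49 − 48 = 1
n=74: ⌈(75·135+150)/209⌉ − ⌈(74·135+150)/209⌉ = ⌈10275/209⌉ − ⌈10140/209⌉ = 50 − 49 = 1
n=75: ⌈(76·135+150)/209⌉ − ⌈(75·135+150)/209⌉ = ⌈10410/209⌉ − ⌈10275/209⌉ = 50 − 50 = 0
n=76: ⌈(77·135+150)/209⌉ − ⌈(76·135+150)/209⌉ = ⌈10545/209⌉ − ⌈10410/209⌉ = 51 − 50 = 1
n=77: ⌈(78·135+150)/209⌉ − ⌈(77·135+150)/209⌉ = ⌈10680/209⌉ − ⌈10545/209⌉ = 52 − 51 = 1
n=78: ⌈(79·135+150)/209⌉ − ⌈(78·135+150)/209⌉ = ⌈10815/209⌉ − ⌈10680/209⌉ = 52 − 52 = 0
n=79: ⌈(80·135+150)/209⌉ − ⌈(79·135+150)/209⌉ = ⌈10950/209⌉ − ⌈10815/209⌉ = 53 − 52 = 1
n=80: ⌈(81·135+150)/209⌉ − ⌈(80·135+150)/209⌉ = ⌈11085/209⌉ − ⌈10950/209⌉ = 54 − 53 = 1
n=81: ⌈(82·135+150)/209⌉ − ⌈(81·135+150)/209⌉ = ⌈11220/209⌉ − ⌈11085/209⌉ = 54 − 54 = 0


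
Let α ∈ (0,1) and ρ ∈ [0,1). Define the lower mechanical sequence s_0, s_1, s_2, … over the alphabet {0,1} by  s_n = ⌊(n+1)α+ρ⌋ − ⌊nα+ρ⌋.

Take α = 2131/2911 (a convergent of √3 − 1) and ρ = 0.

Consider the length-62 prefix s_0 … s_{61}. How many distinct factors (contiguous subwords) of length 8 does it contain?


t_n = ⌊(n·2131)/2911⌋ for n = 0 … 62:
  n=0…9: ⌊0/2911⌋=0 ⌊2131/2911⌋=0 ⌊4262/2911⌋=1 ⌊6393/2911⌋=2 ⌊8524/2911⌋=2 ⌊10655/2911⌋=3 ⌊12786/2911⌋=4 ⌊14917/2911⌋=5 ⌊17048/2911⌋=5 ⌊19179/2911⌋=6
  n=10…19: ⌊21310/2911⌋=7 ⌊23441/2911⌋=8 ⌊25572/2911⌋=8 ⌊27703/2911⌋=9 ⌊29834/2911⌋=10 ⌊31965/2911⌋=10 ⌊34096/2911⌋=11 ⌊36227/2911⌋=12 ⌊38358/2911⌋=13 ⌊40489/2911⌋=13
  n=20…29: ⌊42620/2911⌋=14 ⌊44751/2911⌋=15 ⌊46882/2911⌋=16 ⌊49013/2911⌋=16 ⌊51144/2911⌋=17 ⌊53275/2911⌋=18 ⌊55406/2911⌋=19 ⌊57537/2911⌋=19 ⌊59668/2911⌋=20 ⌊61799/2911⌋=21
  n=30…39: ⌊63930/2911⌋=21 ⌊66061/2911⌋=22 ⌊68192/2911⌋=23 ⌊70323/2911⌋=24 ⌊72454/2911⌋=24 ⌊74585/2911⌋=25 ⌊76716/2911⌋=26 ⌊78847/2911⌋=27 ⌊80978/2911⌋=27 ⌊83109/2911⌋=28
  n=40…49: ⌊85240/2911⌋=29 ⌊87371/2911⌋=30 ⌊89502/2911⌋=30 ⌊91633/2911⌋=31 ⌊93764/2911⌋=32 ⌊95895/2911⌋=32 ⌊98026/2911⌋=33 ⌊100157/2911⌋=34 ⌊102288/2911⌋=35 ⌊104419/2911⌋=35
  n=50…59: ⌊106550/2911⌋=36 ⌊108681/2911⌋=37 ⌊110812/2911⌋=38 ⌊112943/2911⌋=38 ⌊115074/2911⌋=39 ⌊117205/2911⌋=40 ⌊119336/2911⌋=40 ⌊121467/2911⌋=41 ⌊123598/2911⌋=42 ⌊125729/2911⌋=43
  n=60…62: ⌊127860/2911⌋=43 ⌊129991/2911⌋=44 ⌊132122/2911⌋=45
s_n = t_(n+1) − t_n for n = 0 … 61 gives
prefix = 01101110111011011101110111011011101110111011011101110110111011
slide a length-8 window over [0..7] … [54..61] (55 windows); first occurrence of each distinct factor:
  [  0..  7] 01101110
  [  1..  8] 11011101
  [  2..  9] 10111011
  [  3.. 10] 01110111
  [  4.. 11] 11101110
  [  7.. 14] 01110110
  [  8.. 15] 11101101
  [  9.. 16] 11011011
  [ 10.. 17] 10110111
  (the other 46 windows repeat one of these)
distinct factors: {01101110, 01110110, 01110111, 10110111, 10111011, 11011011, 11011101, 11101101, 11101110}
count = 9  (Sturmian bound for length 8 is 9)

9


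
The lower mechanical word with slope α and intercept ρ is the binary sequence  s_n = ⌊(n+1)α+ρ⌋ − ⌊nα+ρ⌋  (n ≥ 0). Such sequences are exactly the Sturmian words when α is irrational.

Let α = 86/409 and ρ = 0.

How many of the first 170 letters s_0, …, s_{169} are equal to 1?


#1s = Σ_{n=0}^{169} s_n = Σ_{n=0}^{169} (⌊(n+1)α+ρ⌋ − ⌊nα+ρ⌋)
the sum telescopes: every ⌊nα+ρ⌋ with 0 < n < 170 appears once with + and once with −, leaving ⌊170α+ρ⌋ − ⌊0·α+ρ⌋
170α + ρ = (170·86) / 409 = 14620/409
ρ = 0/409
⌊14620/409⌋ = 35,  ⌊0/409⌋ = 0
#1s = 35 − 0 = 35

35


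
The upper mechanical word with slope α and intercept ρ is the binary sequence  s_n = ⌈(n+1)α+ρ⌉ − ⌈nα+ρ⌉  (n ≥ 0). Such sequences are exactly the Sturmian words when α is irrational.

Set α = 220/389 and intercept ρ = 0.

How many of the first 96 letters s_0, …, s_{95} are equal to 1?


55

#1s = Σ_{n=0}^{95} s_n = Σ_{n=0}^{95} (⌈(n+1)α+ρ⌉ − ⌈nα+ρ⌉)
the sum telescopes: every ⌈nα+ρ⌉ with 0 < n < 96 appears once with + and once with −, leaving ⌈96α+ρ⌉ − ⌈0·α+ρ⌉
96α + ρ = (96·220) / 389 = 21120/389
ρ = 0/389
⌈21120/389⌉ = 55,  ⌈0/389⌉ = 0
#1s = 55 − 0 = 55


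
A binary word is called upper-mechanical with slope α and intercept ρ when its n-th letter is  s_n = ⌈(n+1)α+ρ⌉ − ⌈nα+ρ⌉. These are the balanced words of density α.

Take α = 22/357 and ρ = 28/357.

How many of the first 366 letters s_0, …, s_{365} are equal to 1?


22

#1s = Σ_{n=0}^{365} s_n = Σ_{n=0}^{365} (⌈(n+1)α+ρ⌉ − ⌈nα+ρ⌉)
the sum telescopes: every ⌈nα+ρ⌉ with 0 < n < 366 appears once with + and once with −, leaving ⌈366α+ρ⌉ − ⌈0·α+ρ⌉
366α + ρ = (366·22 + 28) / 357 = 8080/357
ρ = 28/357
⌈8080/357⌉ = 23,  ⌈28/357⌉ = 1
#1s = 23 − 1 = 22


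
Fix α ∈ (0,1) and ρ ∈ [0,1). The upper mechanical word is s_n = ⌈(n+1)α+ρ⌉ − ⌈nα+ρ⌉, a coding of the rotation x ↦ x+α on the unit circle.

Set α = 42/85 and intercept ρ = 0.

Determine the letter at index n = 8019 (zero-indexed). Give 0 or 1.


0

(n+1)α + ρ = (8020·42) / 85 = 336840/85
nα + ρ     = (8019·42) / 85 = 336798/85
⌈336840/85⌉ = 3963,  ⌈336798/85⌉ = 3963
s_{8019} = 3963 − 3963 = 0


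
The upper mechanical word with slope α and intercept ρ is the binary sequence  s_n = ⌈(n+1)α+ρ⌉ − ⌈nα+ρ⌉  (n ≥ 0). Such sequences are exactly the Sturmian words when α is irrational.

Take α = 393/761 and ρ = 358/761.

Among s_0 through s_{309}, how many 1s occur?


#1s = Σ_{n=0}^{309} s_n = Σ_{n=0}^{309} (⌈(n+1)α+ρ⌉ − ⌈nα+ρ⌉)
the sum telescopes: every ⌈nα+ρ⌉ with 0 < n < 310 appears once with + and once with −, leaving ⌈310α+ρ⌉ − ⌈0·α+ρ⌉
310α + ρ = (310·393 + 358) / 761 = 122188/761
ρ = 358/761
⌈122188/761⌉ = 161,  ⌈358/761⌉ = 1
#1s = 161 − 1 = 160

160


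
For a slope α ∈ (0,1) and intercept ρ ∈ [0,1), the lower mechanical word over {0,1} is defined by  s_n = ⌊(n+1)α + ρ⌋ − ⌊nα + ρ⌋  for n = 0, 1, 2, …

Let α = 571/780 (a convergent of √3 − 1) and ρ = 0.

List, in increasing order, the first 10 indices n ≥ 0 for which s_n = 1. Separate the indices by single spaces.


1 2 4 5 6 8 9 10 12 13

n=0: ⌊571/780⌋−⌊0/780⌋ = 0−0 = 0
n=1: ⌊1142/780⌋−⌊571/780⌋ = 1−0 = 1  ← one
n=2: ⌊1713/780⌋−⌊1142/780⌋ = 2−1 = 1  ← one
n=3: ⌊2284/780⌋−⌊1713/780⌋ = 2−2 = 0
n=4: ⌊2855/780⌋−⌊2284/780⌋ = 3−2 = 1  ← one
n=5: ⌊3426/780⌋−⌊2855/780⌋ = 4−3 = 1  ← one
n=6: ⌊3997/780⌋−⌊3426/780⌋ = 5−4 = 1  ← one
n=7: ⌊4568/780⌋−⌊3997/780⌋ = 5−5 = 0
n=8: ⌊5139/780⌋−⌊4568/780⌋ = 6−5 = 1  ← one
n=9: ⌊5710/780⌋−⌊5139/780⌋ = 7−6 = 1  ← one
n=10: ⌊6281/780⌋−⌊5710/780⌋ = 8−7 = 1  ← one
n=11: ⌊6852/780⌋−⌊6281/780⌋ = 8−8 = 0
n=12: ⌊7423/780⌋−⌊6852/780⌋ = 9−8 = 1  ← one
n=13: ⌊7994/780⌋−⌊7423/780⌋ = 10−9 = 1  ← one
positions of the first 10 ones: 1 2 4 5 6 8 9 10 12 13


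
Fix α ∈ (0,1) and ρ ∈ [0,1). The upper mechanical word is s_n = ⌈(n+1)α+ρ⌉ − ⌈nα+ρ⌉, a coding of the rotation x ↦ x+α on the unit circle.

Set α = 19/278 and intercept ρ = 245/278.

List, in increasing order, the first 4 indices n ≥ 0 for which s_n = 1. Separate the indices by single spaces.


n=0: ⌈264/278⌉−⌈245/278⌉ = 1−1 = 0
n=1: ⌈283/278⌉−⌈264/278⌉ = 2−1 = 1  ← one
n=2: ⌈302/278⌉−⌈283/278⌉ = 2−2 = 0
n=3: ⌈321/278⌉−⌈302/278⌉ = 2−2 = 0
n=4: ⌈340/278⌉−⌈321/278⌉ = 2−2 = 0
n=5: ⌈359/278⌉−⌈340/278⌉ = 2−2 = 0
n=6: ⌈378/278⌉−⌈359/278⌉ = 2−2 = 0
n=7: ⌈397/278⌉−⌈378/278⌉ = 2−2 = 0
n=8: ⌈416/278⌉−⌈397/278⌉ = 2−2 = 0
n=9: ⌈435/278⌉−⌈416/278⌉ = 2−2 = 0
n=10: ⌈454/278⌉−⌈435/278⌉ = 2−2 = 0
n=11: ⌈473/278⌉−⌈454/278⌉ = 2−2 = 0
n=12: ⌈492/278⌉−⌈473/278⌉ = 2−2 = 0
n=13: ⌈511/278⌉−⌈492/278⌉ = 2−2 = 0
n=14: ⌈530/278⌉−⌈511/278⌉ = 2−2 = 0
n=15: ⌈549/278⌉−⌈530/278⌉ = 2−2 = 0
n=16: ⌈568/278⌉−⌈549/278⌉ = 3−2 = 1  ← one
n=17: ⌈587/278⌉−⌈568/278⌉ = 3−3 = 0
n=18: ⌈606/278⌉−⌈587/278⌉ = 3−3 = 0
n=19: ⌈625/278⌉−⌈606/278⌉ = 3−3 = 0
n=20: ⌈644/278⌉−⌈625/278⌉ = 3−3 = 0
n=21: ⌈663/278⌉−⌈644/278⌉ = 3−3 = 0
n=22: ⌈682/278⌉−⌈663/278⌉ = 3−3 = 0
n=23: ⌈701/278⌉−⌈682/278⌉ = 3−3 = 0
n=24: ⌈720/278⌉−⌈701/278⌉ = 3−3 = 0
n=25: ⌈739/278⌉−⌈720/278⌉ = 3−3 = 0
n=26: ⌈758/278⌉−⌈739/278⌉ = 3−3 = 0
n=27: ⌈777/278⌉−⌈758/278⌉ = 3−3 = 0
n=28: ⌈796/278⌉−⌈777/278⌉ = 3−3 = 0
n=29: ⌈815/278⌉−⌈796/278⌉ = 3−3 = 0
n=30: ⌈834/278⌉−⌈815/278⌉ = 3−3 = 0
n=31: ⌈853/278⌉−⌈834/278⌉ = 4−3 = 1  ← one
n=32: ⌈872/278⌉−⌈853/278⌉ = 4−4 = 0
n=33: ⌈891/278⌉−⌈872/278⌉ = 4−4 = 0
n=34: ⌈910/278⌉−⌈891/278⌉ = 4−4 = 0
n=35: ⌈929/278⌉−⌈910/278⌉ = 4−4 = 0
n=36: ⌈948/278⌉−⌈929/278⌉ = 4−4 = 0
n=37: ⌈967/278⌉−⌈948/278⌉ = 4−4 = 0
n=38: ⌈986/278⌉−⌈967/278⌉ = 4−4 = 0
n=39: ⌈1005/278⌉−⌈986/278⌉ = 4−4 = 0
n=40: ⌈1024/278⌉−⌈1005/278⌉ = 4−4 = 0
n=41: ⌈1043/278⌉−⌈1024/278⌉ = 4−4 = 0
n=42: ⌈1062/278⌉−⌈1043/278⌉ = 4−4 = 0
n=43: ⌈1081/278⌉−⌈1062/278⌉ = 4−4 = 0
n=44: ⌈1100/278⌉−⌈1081/278⌉ = 4−4 = 0
n=45: ⌈1119/278⌉−⌈1100/278⌉ = 5−4 = 1  ← one
positions of the first 4 ones: 1 16 31 45

1 16 31 45


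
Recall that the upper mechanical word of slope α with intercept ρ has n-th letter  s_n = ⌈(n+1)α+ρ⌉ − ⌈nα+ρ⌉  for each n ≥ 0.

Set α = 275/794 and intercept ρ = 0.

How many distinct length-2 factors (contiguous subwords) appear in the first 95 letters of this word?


3

t_n = ⌈(n·275)/794⌉ for n = 0 … 95:
  n=0…9: ⌈0/794⌉=0 ⌈275/794⌉=1 ⌈550/794⌉=1 ⌈825/794⌉=2 ⌈1100/794⌉=2 ⌈1375/794⌉=2 ⌈1650/794⌉=3 ⌈1925/794⌉=3 ⌈2200/794⌉=3 ⌈2475/794⌉=4
  n=10…19: ⌈2750/794⌉=4 ⌈3025/794⌉=4 ⌈3300/794⌉=5 ⌈3575/794⌉=5 ⌈3850/794⌉=5 ⌈4125/794⌉=6 ⌈4400/794⌉=6 ⌈4675/794⌉=6 ⌈4950/794⌉=7 ⌈5225/794⌉=7
  n=20…29: ⌈5500/794⌉=7 ⌈5775/794⌉=8 ⌈6050/794⌉=8 ⌈6325/794⌉=8 ⌈6600/794⌉=9 ⌈6875/794⌉=9 ⌈7150/794⌉=10 ⌈7425/794⌉=10 ⌈7700/794⌉=10 ⌈7975/794⌉=11
  n=30…39: ⌈8250/794⌉=11 ⌈8525/794⌉=11 ⌈8800/794⌉=12 ⌈9075/794⌉=12 ⌈9350/794⌉=12 ⌈9625/794⌉=13 ⌈9900/794⌉=13 ⌈10175/794⌉=13 ⌈10450/794⌉=14 ⌈10725/794⌉=14
  n=40…49: ⌈11000/794⌉=14 ⌈11275/794⌉=15 ⌈11550/794⌉=15 ⌈11825/794⌉=15 ⌈12100/794⌉=16 ⌈12375/794⌉=16 ⌈12650/794⌉=16 ⌈12925/794⌉=17 ⌈13200/794⌉=17 ⌈13475/794⌉=17
  n=50…59: ⌈13750/794⌉=18 ⌈14025/794⌉=18 ⌈14300/794⌉=19 ⌈14575/794⌉=19 ⌈14850/794⌉=19 ⌈15125/794⌉=20 ⌈15400/794⌉=20 ⌈15675/794⌉=20 ⌈15950/794⌉=21 ⌈16225/794⌉=21
  n=60…69: ⌈16500/794⌉=21 ⌈16775/794⌉=22 ⌈17050/794⌉=22 ⌈17325/794⌉=22 ⌈17600/794⌉=23 ⌈17875/794⌉=23 ⌈18150/794⌉=23 ⌈18425/794⌉=24 ⌈18700/794⌉=24 ⌈18975/794⌉=24
  n=70…79: ⌈19250/794⌉=25 ⌈19525/794⌉=25 ⌈19800/794⌉=25 ⌈20075/794⌉=26 ⌈20350/794⌉=26 ⌈20625/794⌉=26 ⌈20900/794⌉=27 ⌈21175/794⌉=27 ⌈21450/794⌉=28 ⌈21725/794⌉=28
  n=80…89: ⌈22000/794⌉=28 ⌈22275/794⌉=29 ⌈22550/794⌉=29 ⌈22825/794⌉=29 ⌈23100/794⌉=30 ⌈23375/794⌉=30 ⌈23650/794⌉=30 ⌈23925/794⌉=31 ⌈24200/794⌉=31 ⌈24475/794⌉=31
  n=90…95: ⌈24750/794⌉=32 ⌈25025/794⌉=32 ⌈25300/794⌉=32 ⌈25575/794⌉=33 ⌈25850/794⌉=33 ⌈26125/794⌉=33
s_n = t_(n+1) − t_n for n = 0 … 94 gives
prefix = 10100100100100100100100101001001001001001001001001010010010010010010010010010100100100100100100
slide a length-2 window over [0..1] … [93..94] (94 windows); first occurrence of each distinct factor:
  [  0..  1] 10
  [  1..  2] 01
  [  3..  4] 00
  (the other 91 windows repeat one of these)
distinct factors: {00, 01, 10}
count = 3  (Sturmian bound for length 2 is 3)


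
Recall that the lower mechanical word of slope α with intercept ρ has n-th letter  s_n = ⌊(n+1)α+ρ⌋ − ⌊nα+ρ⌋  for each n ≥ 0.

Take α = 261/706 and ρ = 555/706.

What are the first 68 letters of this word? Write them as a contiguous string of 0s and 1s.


n=0: ⌊(1·261+555)/706⌋ − ⌊(0·261+555)/706⌋ = ⌊816/706⌋ − ⌊555/706⌋ = 1 − 0 = 1
n=1: ⌊(2·261+555)/706⌋ − ⌊(1·261+555)/706⌋ = ⌊1077/706⌋ − ⌊816/706⌋ = 1 − 1 = 0
n=2: ⌊(3·261+555)/706⌋ − ⌊(2·261+555)/706⌋ = ⌊1338/706⌋ − ⌊1077/706⌋ = 1 − 1 = 0
n=3: ⌊(4·261+555)/706⌋ − ⌊(3·261+555)/706⌋ = ⌊1599/706⌋ − ⌊1338/706⌋ = 2 − 1 = 1
n=4: ⌊(5·261+555)/706⌋ − ⌊(4·261+555)/706⌋ = ⌊1860/706⌋ − ⌊1599/706⌋ = 2 − 2 = 0
n=5: ⌊(6·261+555)/706⌋ − ⌊(5·261+555)/706⌋ = ⌊2121/706⌋ − ⌊1860/706⌋ = 3 − 2 = 1
n=6: ⌊(7·261+555)/706⌋ − ⌊(6·261+555)/706⌋ = ⌊2382/706⌋ − ⌊2121/706⌋ = 3 − 3 = 0
n=7: ⌊(8·261+555)/706⌋ − ⌊(7·261+555)/706⌋ = ⌊2643/706⌋ − ⌊2382/706⌋ = 3 − 3 = 0
n=8: ⌊(9·261+555)/706⌋ − ⌊(8·261+555)/706⌋ = ⌊2904/706⌋ − ⌊2643/706⌋ = 4 − 3 = 1
n=9: ⌊(10·261+555)/706⌋ − ⌊(9·261+555)/706⌋ = ⌊3165/706⌋ − ⌊2904/706⌋ = 4 − 4 = 0
n=10: ⌊(11·261+555)/706⌋ − ⌊(10·261+555)/706⌋ = ⌊3426/706⌋ − ⌊3165/706⌋ = 4 − 4 = 0
n=11: ⌊(12·261+555)/706⌋ − ⌊(11·261+555)/706⌋ = ⌊3687/706⌋ − ⌊3426/706⌋ = 5 − 4 = 1
n=12: ⌊(13·261+555)/706⌋ − ⌊(12·261+555)/706⌋ = ⌊3948/706⌋ − ⌊3687/706⌋ = 5 − 5 = 0
n=13: ⌊(14·261+555)/706⌋ − ⌊(13·261+555)/706⌋ = ⌊4209/706⌋ − ⌊3948/706⌋ = 5 − 5 = 0
n=14: ⌊(15·261+555)/706⌋ − ⌊(14·261+555)/706⌋ = ⌊4470/706⌋ − ⌊4209/706⌋ = 6 − 5 = 1
n=15: ⌊(16·261+555)/706⌋ − ⌊(15·261+555)/706⌋ = ⌊4731/706⌋ − ⌊4470/706⌋ = 6 − 6 = 0
n=16: ⌊(17·261+555)/706⌋ − ⌊(16·261+555)/706⌋ = ⌊4992/706⌋ − ⌊4731/706⌋ = 7 − 6 = 1
n=17: ⌊(18·261+555)/706⌋ − ⌊(17·261+555)/706⌋ = ⌊5253/706⌋ − ⌊4992/706⌋ = 7 − 7 = 0
n=18: ⌊(19·261+555)/706⌋ − ⌊(18·261+555)/706⌋ = ⌊5514/706⌋ − ⌊5253/706⌋ = 7 − 7 = 0
n=19: ⌊(20·261+555)/706⌋ − ⌊(19·261+555)/706⌋ = ⌊5775/706⌋ − ⌊5514/706⌋ = 8 − 7 = 1
n=20: ⌊(21·261+555)/706⌋ − ⌊(20·261+555)/706⌋ = ⌊6036/706⌋ − ⌊5775/706⌋ = 8 − 8 = 0
n=21: ⌊(22·261+555)/706⌋ − ⌊(21·261+555)/706⌋ = ⌊6297/706⌋ − ⌊6036/706⌋ = 8 − 8 = 0
n=22: ⌊(23·261+555)/706⌋ − ⌊(22·261+555)/706⌋ = ⌊6558/706⌋ − ⌊6297/706⌋ = 9 − 8 = 1
n=23: ⌊(24·261+555)/706⌋ − ⌊(23·261+555)/706⌋ = ⌊6819/706⌋ − ⌊6558/706⌋ = 9 − 9 = 0
n=24: ⌊(25·261+555)/706⌋ − ⌊(24·261+555)/706⌋ = ⌊7080/706⌋ − ⌊6819/706⌋ = 10 − 9 = 1
n=25: ⌊(26·261+555)/706⌋ − ⌊(25·261+555)/706⌋ = ⌊7341/706⌋ − ⌊7080/706⌋ = 10 − 10 = 0
n=26: ⌊(27·261+555)/706⌋ − ⌊(26·261+555)/706⌋ = ⌊7602/706⌋ − ⌊7341/706⌋ = 10 − 10 = 0
n=27: ⌊(28·261+555)/706⌋ − ⌊(27·261+555)/706⌋ = ⌊7863/706⌋ − ⌊7602/706⌋ = 11 − 10 = 1
n=28: ⌊(29·261+555)/706⌋ − ⌊(28·261+555)/706⌋ = ⌊8124/706⌋ − ⌊7863/706⌋ = 11 − 11 = 0
n=29: ⌊(30·261+555)/706⌋ − ⌊(29·261+555)/706⌋ = ⌊8385/706⌋ − ⌊8124/706⌋ = 11 − 11 = 0
n=30: ⌊(31·261+555)/706⌋ − ⌊(30·261+555)/706⌋ = ⌊8646/706⌋ − ⌊8385/706⌋ = 12 − 11 = 1
n=31: ⌊(32·261+555)/706⌋ − ⌊(31·261+555)/706⌋ = ⌊8907/706⌋ − ⌊8646/706⌋ = 12 − 12 = 0
n=32: ⌊(33·261+555)/706⌋ − ⌊(32·261+555)/706⌋ = ⌊9168/706⌋ − ⌊8907/706⌋ = 12 − 12 = 0
n=33: ⌊(34·261+555)/706⌋ − ⌊(33·261+555)/706⌋ = ⌊9429/706⌋ − ⌊9168/706⌋ = 13 − 12 = 1
n=34: ⌊(35·261+555)/706⌋ − ⌊(34·261+555)/706⌋ = ⌊9690/706⌋ − ⌊9429/706⌋ = 13 − 13 = 0
n=35: ⌊(36·261+555)/706⌋ − ⌊(35·261+555)/706⌋ = ⌊9951/706⌋ − ⌊9690/706⌋ = 14 − 13 = 1
n=36: ⌊(37·261+555)/706⌋ − ⌊(36·261+555)/706⌋ = ⌊10212/706⌋ − ⌊9951/706⌋ = 14 − 14 = 0
n=37: ⌊(38·261+555)/706⌋ − ⌊(37·261+555)/706⌋ = ⌊10473/706⌋ − ⌊10212/706⌋ = 14 − 14 = 0
n=38: ⌊(39·261+555)/706⌋ − ⌊(38·261+555)/706⌋ = ⌊10734/706⌋ − ⌊10473/706⌋ = 15 − 14 = 1
n=39: ⌊(40·261+555)/706⌋ − ⌊(39·261+555)/706⌋ = ⌊10995/706⌋ − ⌊10734/706⌋ = 15 − 15 = 0
n=40: ⌊(41·261+555)/706⌋ − ⌊(40·261+555)/706⌋ = ⌊11256/706⌋ − ⌊10995/706⌋ = 15 − 15 = 0
n=41: ⌊(42·261+555)/706⌋ − ⌊(41·261+555)/706⌋ = ⌊11517/706⌋ − ⌊11256/706⌋ = 16 − 15 = 1
n=42: ⌊(43·261+555)/706⌋ − ⌊(42·261+555)/706⌋ = ⌊11778/706⌋ − ⌊11517/706⌋ = 16 − 16 = 0
n=43: ⌊(44·261+555)/706⌋ − ⌊(43·261+555)/706⌋ = ⌊12039/706⌋ − ⌊11778/706⌋ = 17 − 16 = 1
n=44: ⌊(45·261+555)/706⌋ − ⌊(44·261+555)/706⌋ = ⌊12300/706⌋ − ⌊12039/706⌋ = 17 − 17 = 0
n=45: ⌊(46·261+555)/706⌋ − ⌊(45·261+555)/706⌋ = ⌊12561/706⌋ − ⌊12300/706⌋ = 17 − 17 = 0
n=46: ⌊(47·261+555)/706⌋ − ⌊(46·261+555)/706⌋ = ⌊12822/706⌋ − ⌊12561/706⌋ = 18 − 17 = 1
n=47: ⌊(48·261+555)/706⌋ − ⌊(47·261+555)/706⌋ = ⌊13083/706⌋ − ⌊12822/706⌋ = 18 − 18 = 0
n=48: ⌊(49·261+555)/706⌋ − ⌊(48·261+555)/706⌋ = ⌊13344/706⌋ − ⌊13083/706⌋ = 18 − 18 = 0
n=49: ⌊(50·261+555)/706⌋ − ⌊(49·261+555)/706⌋ = ⌊13605/706⌋ − ⌊13344/706⌋ = 19 − 18 = 1
n=50: ⌊(51·261+555)/706⌋ − ⌊(50·261+555)/706⌋ = ⌊13866/706⌋ − ⌊13605/706⌋ = 19 − 19 = 0
n=51: ⌊(52·261+555)/706⌋ − ⌊(51·261+555)/706⌋ = ⌊14127/706⌋ − ⌊13866/706⌋ = 20 − 19 = 1
n=52: ⌊(53·261+555)/706⌋ − ⌊(52·261+555)/706⌋ = ⌊14388/706⌋ − ⌊14127/706⌋ = 20 − 20 = 0
n=53: ⌊(54·261+555)/706⌋ − ⌊(53·261+555)/706⌋ = ⌊14649/706⌋ − ⌊14388/706⌋ = 20 − 20 = 0
n=54: ⌊(55·261+555)/706⌋ − ⌊(54·261+555)/706⌋ = ⌊14910/706⌋ − ⌊14649/706⌋ = 21 − 20 = 1
n=55: ⌊(56·261+555)/706⌋ − ⌊(55·261+555)/706⌋ = ⌊15171/706⌋ − ⌊14910/706⌋ = 21 − 21 = 0
n=56: ⌊(57·261+555)/706⌋ − ⌊(56·261+555)/706⌋ = ⌊15432/706⌋ − ⌊15171/706⌋ = 21 − 21 = 0
n=57: ⌊(58·261+555)/706⌋ − ⌊(57·261+555)/706⌋ = ⌊15693/706⌋ − ⌊15432/706⌋ = 22 − 21 = 1
n=58: ⌊(59·261+555)/706⌋ − ⌊(58·261+555)/706⌋ = ⌊15954/706⌋ − ⌊15693/706⌋ = 22 − 22 = 0
n=59: ⌊(60·261+555)/706⌋ − ⌊(59·261+555)/706⌋ = ⌊16215/706⌋ − ⌊15954/706⌋ = 22 − 22 = 0
n=60: ⌊(61·261+555)/706⌋ − ⌊(60·261+555)/706⌋ = ⌊16476/706⌋ − ⌊16215/706⌋ = 23 − 22 = 1
n=61: ⌊(62·261+555)/706⌋ − ⌊(61·261+555)/706⌋ = ⌊16737/706⌋ − ⌊16476/706⌋ = 23 − 23 = 0
n=62: ⌊(63·261+555)/706⌋ − ⌊(62·261+555)/706⌋ = ⌊16998/706⌋ − ⌊16737/706⌋ = 24 − 23 = 1
n=63: ⌊(64·261+555)/706⌋ − ⌊(63·261+555)/706⌋ = ⌊17259/706⌋ − ⌊16998/706⌋ = 24 − 24 = 0
n=64: ⌊(65·261+555)/706⌋ − ⌊(64·261+555)/706⌋ = ⌊17520/706⌋ − ⌊17259/706⌋ = 24 − 24 = 0
n=65: ⌊(66·261+555)/706⌋ − ⌊(65·261+555)/706⌋ = ⌊17781/706⌋ − ⌊17520/706⌋ = 25 − 24 = 1
n=66: ⌊(67·261+555)/706⌋ − ⌊(66·261+555)/706⌋ = ⌊18042/706⌋ − ⌊17781/706⌋ = 25 − 25 = 0
n=67: ⌊(68·261+555)/706⌋ − ⌊(67·261+555)/706⌋ = ⌊18303/706⌋ − ⌊18042/706⌋ = 25 − 25 = 0

10010100100100101001001010010010010100100101001001010010010010100100


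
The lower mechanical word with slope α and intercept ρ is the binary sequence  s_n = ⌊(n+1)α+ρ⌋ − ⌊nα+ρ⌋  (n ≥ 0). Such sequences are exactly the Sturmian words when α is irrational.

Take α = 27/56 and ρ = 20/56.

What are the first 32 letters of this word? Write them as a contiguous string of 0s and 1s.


01010101010101010101001010101010

n=0: ⌊(1·27+20)/56⌋ − ⌊(0·27+20)/56⌋ = ⌊47/56⌋ − ⌊20/56⌋ = 0 − 0 = 0
n=1: ⌊(2·27+20)/56⌋ − ⌊(1·27+20)/56⌋ = ⌊74/56⌋ − ⌊47/56⌋ = 1 − 0 = 1
n=2: ⌊(3·27+20)/56⌋ − ⌊(2·27+20)/56⌋ = ⌊101/56⌋ − ⌊74/56⌋ = 1 − 1 = 0
n=3: ⌊(4·27+20)/56⌋ − ⌊(3·27+20)/56⌋ = ⌊128/56⌋ − ⌊101/56⌋ = 2 − 1 = 1
n=4: ⌊(5·27+20)/56⌋ − ⌊(4·27+20)/56⌋ = ⌊155/56⌋ − ⌊128/56⌋ = 2 − 2 = 0
n=5: ⌊(6·27+20)/56⌋ − ⌊(5·27+20)/56⌋ = ⌊182/56⌋ − ⌊155/56⌋ = 3 − 2 = 1
n=6: ⌊(7·27+20)/56⌋ − ⌊(6·27+20)/56⌋ = ⌊209/56⌋ − ⌊182/56⌋ = 3 − 3 = 0
n=7: ⌊(8·27+20)/56⌋ − ⌊(7·27+20)/56⌋ = ⌊236/56⌋ − ⌊209/56⌋ = 4 − 3 = 1
n=8: ⌊(9·27+20)/56⌋ − ⌊(8·27+20)/56⌋ = ⌊263/56⌋ − ⌊236/56⌋ = 4 − 4 = 0
n=9: ⌊(10·27+20)/56⌋ − ⌊(9·27+20)/56⌋ = ⌊290/56⌋ − ⌊263/56⌋ = 5 − 4 = 1
n=10: ⌊(11·27+20)/56⌋ − ⌊(10·27+20)/56⌋ = ⌊317/56⌋ − ⌊290/56⌋ = 5 − 5 = 0
n=11: ⌊(12·27+20)/56⌋ − ⌊(11·27+20)/56⌋ = ⌊344/56⌋ − ⌊317/56⌋ = 6 − 5 = 1
n=12: ⌊(13·27+20)/56⌋ − ⌊(12·27+20)/56⌋ = ⌊371/56⌋ − ⌊344/56⌋ = 6 − 6 = 0
n=13: ⌊(14·27+20)/56⌋ − ⌊(13·27+20)/56⌋ = ⌊398/56⌋ − ⌊371/56⌋ = 7 − 6 = 1
n=14: ⌊(15·27+20)/56⌋ − ⌊(14·27+20)/56⌋ = ⌊425/56⌋ − ⌊398/56⌋ = 7 − 7 = 0
n=15: ⌊(16·27+20)/56⌋ − ⌊(15·27+20)/56⌋ = ⌊452/56⌋ − ⌊425/56⌋ = 8 − 7 = 1
n=16: ⌊(17·27+20)/56⌋ − ⌊(16·27+20)/56⌋ = ⌊479/56⌋ − ⌊452/56⌋ = 8 − 8 = 0
n=17: ⌊(18·27+20)/56⌋ − ⌊(17·27+20)/56⌋ = ⌊506/56⌋ − ⌊479/56⌋ = 9 − 8 = 1
n=18: ⌊(19·27+20)/56⌋ − ⌊(18·27+20)/56⌋ = ⌊533/56⌋ − ⌊506/56⌋ = 9 − 9 = 0
n=19: ⌊(20·27+20)/56⌋ − ⌊(19·27+20)/56⌋ = ⌊560/56⌋ − ⌊533/56⌋ = 10 − 9 = 1
n=20: ⌊(21·27+20)/56⌋ − ⌊(20·27+20)/56⌋ = ⌊587/56⌋ − ⌊560/56⌋ = 10 − 10 = 0
n=21: ⌊(22·27+20)/56⌋ − ⌊(21·27+20)/56⌋ = ⌊614/56⌋ − ⌊587/56⌋ = 10 − 10 = 0
n=22: ⌊(23·27+20)/56⌋ − ⌊(22·27+20)/56⌋ = ⌊641/56⌋ − ⌊614/56⌋ = 11 − 10 = 1
n=23: ⌊(24·27+20)/56⌋ − ⌊(23·27+20)/56⌋ = ⌊668/56⌋ − ⌊641/56⌋ = 11 − 11 = 0
n=24: ⌊(25·27+20)/56⌋ − ⌊(24·27+20)/56⌋ = ⌊695/56⌋ − ⌊668/56⌋ = 12 − 11 = 1
n=25: ⌊(26·27+20)/56⌋ − ⌊(25·27+20)/56⌋ = ⌊722/56⌋ − ⌊695/56⌋ = 12 − 12 = 0
n=26: ⌊(27·27+20)/56⌋ − ⌊(26·27+20)/56⌋ = ⌊749/56⌋ − ⌊722/56⌋ = 13 − 12 = 1
n=27: ⌊(28·27+20)/56⌋ − ⌊(27·27+20)/56⌋ = ⌊776/56⌋ − ⌊749/56⌋ = 13 − 13 = 0
n=28: ⌊(29·27+20)/56⌋ − ⌊(28·27+20)/56⌋ = ⌊803/56⌋ − ⌊776/56⌋ = 14 − 13 = 1
n=29: ⌊(30·27+20)/56⌋ − ⌊(29·27+20)/56⌋ = ⌊830/56⌋ − ⌊803/56⌋ = 14 − 14 = 0
n=30: ⌊(31·27+20)/56⌋ − ⌊(30·27+20)/56⌋ = ⌊857/56⌋ − ⌊830/56⌋ = 15 − 14 = 1
n=31: ⌊(32·27+20)/56⌋ − ⌊(31·27+20)/56⌋ = ⌊884/56⌋ − ⌊857/56⌋ = 15 − 15 = 0
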